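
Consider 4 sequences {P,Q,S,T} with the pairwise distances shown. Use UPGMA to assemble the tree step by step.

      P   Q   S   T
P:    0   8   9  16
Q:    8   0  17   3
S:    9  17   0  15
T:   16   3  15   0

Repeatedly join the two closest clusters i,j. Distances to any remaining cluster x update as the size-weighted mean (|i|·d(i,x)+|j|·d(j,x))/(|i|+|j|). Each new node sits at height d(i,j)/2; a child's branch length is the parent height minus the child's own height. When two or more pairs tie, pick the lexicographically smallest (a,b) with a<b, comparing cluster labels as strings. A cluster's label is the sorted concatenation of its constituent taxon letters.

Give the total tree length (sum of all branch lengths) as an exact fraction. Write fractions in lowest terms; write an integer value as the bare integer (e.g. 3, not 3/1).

1. join Q+T (d=3) ⇒ QT; edges |Q|=3/2, |T|=3/2
  updated: d(P,QT)=12, d(QT,S)=16
2. join P+S (d=9) ⇒ PS; edges |P|=9/2, |S|=9/2
  updated: d(PS,QT)=14
3. join PS+QT (d=14) ⇒ PQST; edges |PS|=5/2, |QT|=11/2
final tree: ((P:9/2,S:9/2):5/2,(Q:3/2,T:3/2):11/2)
total length: 20

20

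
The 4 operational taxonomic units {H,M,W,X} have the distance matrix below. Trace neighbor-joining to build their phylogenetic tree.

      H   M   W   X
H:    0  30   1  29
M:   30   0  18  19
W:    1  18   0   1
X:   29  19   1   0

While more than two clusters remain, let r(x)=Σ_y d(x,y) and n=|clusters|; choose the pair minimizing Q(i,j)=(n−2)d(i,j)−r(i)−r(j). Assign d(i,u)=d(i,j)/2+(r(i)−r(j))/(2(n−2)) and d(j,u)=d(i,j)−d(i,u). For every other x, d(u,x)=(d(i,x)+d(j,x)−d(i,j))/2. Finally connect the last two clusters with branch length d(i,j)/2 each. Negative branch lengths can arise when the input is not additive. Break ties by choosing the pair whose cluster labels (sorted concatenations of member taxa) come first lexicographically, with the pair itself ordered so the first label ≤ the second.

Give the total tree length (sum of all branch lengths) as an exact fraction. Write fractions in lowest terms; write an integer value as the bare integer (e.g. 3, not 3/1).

step 1: merge (H,W) at d=1, Q=-78; branch lengths H→21/2, W→-19/2; new cluster HW
  updated: d(HW,M)=47/2, d(HW,X)=29/2
step 2: merge (HW,M) at d=47/2, Q=-57; branch lengths HW→19/2, M→14; new cluster HMW
  updated: d(HMW,X)=5
step 3: merge (HMW,X) at d=5; branch lengths HMW→5/2, X→5/2; new cluster HMWX
final tree: (((H:21/2,W:-19/2):19/2,M:14):5/2,X:5/2)
total length: 59/2

59/2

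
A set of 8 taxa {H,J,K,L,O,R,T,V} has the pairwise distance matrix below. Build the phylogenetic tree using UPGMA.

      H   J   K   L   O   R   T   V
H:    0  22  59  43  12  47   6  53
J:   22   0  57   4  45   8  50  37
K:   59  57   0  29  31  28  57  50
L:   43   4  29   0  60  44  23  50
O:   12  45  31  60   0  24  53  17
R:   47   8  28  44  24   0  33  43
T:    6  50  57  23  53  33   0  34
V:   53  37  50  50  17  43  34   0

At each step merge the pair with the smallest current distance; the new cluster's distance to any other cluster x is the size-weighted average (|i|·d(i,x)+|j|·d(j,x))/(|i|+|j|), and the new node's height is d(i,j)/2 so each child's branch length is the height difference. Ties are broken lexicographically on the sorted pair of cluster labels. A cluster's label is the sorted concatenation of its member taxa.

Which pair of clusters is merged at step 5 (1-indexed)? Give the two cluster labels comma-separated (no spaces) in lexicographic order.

step 1: merge (J,L) at d=4; branch lengths J→2, L→2; new cluster JL
  updated: d(H,JL)=65/2, d(JL,K)=43, d(JL,O)=105/2, d(JL,R)=26, d(JL,T)=73/2, d(JL,V)=87/2
step 2: merge (H,T) at d=6; branch lengths H→3, T→3; new cluster HT
  updated: d(HT,JL)=69/2, d(HT,K)=58, d(HT,O)=65/2, d(HT,R)=40, d(HT,V)=87/2
step 3: merge (O,V) at d=17; branch lengths O→17/2, V→17/2; new cluster OV
  updated: d(HT,OV)=38, d(JL,OV)=48, d(K,OV)=81/2, d(OV,R)=67/2
step 4: merge (JL,R) at d=26; branch lengths JL→11, R→13; new cluster JLR
  updated: d(HT,JLR)=109/3, d(JLR,K)=38, d(JLR,OV)=259/6
step 5: merge (HT,JLR) at d=109/3; branch lengths HT→91/6, JLR→31/6; new cluster HJLRT
  updated: d(HJLRT,K)=46, d(HJLRT,OV)=411/10
step 6: merge (K,OV) at d=81/2; branch lengths K→81/4, OV→47/4; new cluster KOV
  updated: d(HJLRT,KOV)=641/15
step 7: merge (HJLRT,KOV) at d=641/15; branch lengths HJLRT→16/5, KOV→67/60; new cluster HJKLORTV
final tree: (((H:3,T:3):91/6,((J:2,L:2):11,R:13):31/6):16/5,(K:81/4,(O:17/2,V:17/2):47/4):67/60)
total length: 2153/20

HT,JLR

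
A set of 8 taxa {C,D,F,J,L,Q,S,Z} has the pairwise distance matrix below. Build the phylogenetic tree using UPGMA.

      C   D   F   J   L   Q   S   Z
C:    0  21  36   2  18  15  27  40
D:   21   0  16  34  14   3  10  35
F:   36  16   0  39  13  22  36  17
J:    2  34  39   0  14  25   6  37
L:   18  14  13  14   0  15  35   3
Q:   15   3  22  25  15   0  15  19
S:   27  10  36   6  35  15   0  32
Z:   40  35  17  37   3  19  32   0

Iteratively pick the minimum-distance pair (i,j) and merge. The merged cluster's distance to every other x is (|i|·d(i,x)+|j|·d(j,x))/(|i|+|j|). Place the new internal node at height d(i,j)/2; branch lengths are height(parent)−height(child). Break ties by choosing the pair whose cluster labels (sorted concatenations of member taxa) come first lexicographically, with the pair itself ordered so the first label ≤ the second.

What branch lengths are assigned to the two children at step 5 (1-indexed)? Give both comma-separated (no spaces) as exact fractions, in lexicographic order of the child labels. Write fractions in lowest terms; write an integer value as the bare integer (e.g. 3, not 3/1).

1. join C+J (d=2) ⇒ CJ; edges |C|=1, |J|=1
  updated: d(CJ,D)=55/2, d(CJ,F)=75/2, d(CJ,L)=16, d(CJ,Q)=20, d(CJ,S)=33/2, d(CJ,Z)=77/2
2. join D+Q (d=3) ⇒ DQ; edges |D|=3/2, |Q|=3/2
  updated: d(CJ,DQ)=95/4, d(DQ,F)=19, d(DQ,L)=29/2, d(DQ,S)=25/2, d(DQ,Z)=27
3. join L+Z (d=3) ⇒ LZ; edges |L|=3/2, |Z|=3/2
  updated: d(CJ,LZ)=109/4, d(DQ,LZ)=83/4, d(F,LZ)=15, d(LZ,S)=67/2
4. join DQ+S (d=25/2) ⇒ DQS; edges |DQ|=19/4, |S|=25/4
  updated: d(CJ,DQS)=64/3, d(DQS,F)=74/3, d(DQS,LZ)=25
5. join F+LZ (d=15) ⇒ FLZ; edges |F|=15/2, |LZ|=6
  updated: d(CJ,FLZ)=92/3, d(DQS,FLZ)=224/9
6. join CJ+DQS (d=64/3) ⇒ CDJQS; edges |CJ|=29/3, |DQS|=53/12
  updated: d(CDJQS,FLZ)=136/5
7. join CDJQS+FLZ (d=136/5) ⇒ CDFJLQSZ; edges |CDJQS|=44/15, |FLZ|=61/10
final tree: (((C:1,J:1):29/3,((D:3/2,Q:3/2):19/4,S:25/4):53/12):44/15,(F:15/2,(L:3/2,Z:3/2):6):61/10)
total length: 3337/60

15/2,6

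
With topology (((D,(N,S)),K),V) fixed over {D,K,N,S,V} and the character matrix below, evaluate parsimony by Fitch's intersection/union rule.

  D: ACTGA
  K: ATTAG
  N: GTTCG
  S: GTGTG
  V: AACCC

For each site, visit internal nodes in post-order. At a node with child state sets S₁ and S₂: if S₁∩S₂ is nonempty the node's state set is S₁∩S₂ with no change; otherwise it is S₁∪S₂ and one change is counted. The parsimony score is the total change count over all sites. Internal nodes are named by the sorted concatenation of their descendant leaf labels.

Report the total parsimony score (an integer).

10

site 0, node NS: N={G} ∩ S={G} → {G} (+0)
site 0, node DNS: D={A} ∪ NS={G} → {A,G} (+1)
site 0, node DKNS: DNS={A,G} ∩ K={A} → {A} (+0)
site 0, node DKNSV: DKNS={A} ∩ V={A} → {A} (+0)
site 1, node NS: N={T} ∩ S={T} → {T} (+0)
site 1, node DNS: D={C} ∪ NS={T} → {C,T} (+1)
site 1, node DKNS: DNS={C,T} ∩ K={T} → {T} (+0)
site 1, node DKNSV: DKNS={T} ∪ V={A} → {A,T} (+1)
site 2, node NS: N={T} ∪ S={G} → {G,T} (+1)
site 2, node DNS: D={T} ∩ NS={G,T} → {T} (+0)
site 2, node DKNS: DNS={T} ∩ K={T} → {T} (+0)
site 2, node DKNSV: DKNS={T} ∪ V={C} → {C,T} (+1)
site 3, node NS: N={C} ∪ S={T} → {C,T} (+1)
site 3, node DNS: D={G} ∪ NS={C,T} → {C,G,T} (+1)
site 3, node DKNS: DNS={C,G,T} ∪ K={A} → {A,C,G,T} (+1)
site 3, node DKNSV: DKNS={A,C,G,T} ∩ V={C} → {C} (+0)
site 4, node NS: N={G} ∩ S={G} → {G} (+0)
site 4, node DNS: D={A} ∪ NS={G} → {A,G} (+1)
site 4, node DKNS: DNS={A,G} ∩ K={G} → {G} (+0)
site 4, node DKNSV: DKNS={G} ∪ V={C} → {C,G} (+1)
per-site changes: [1, 2, 2, 3, 2]; total = 10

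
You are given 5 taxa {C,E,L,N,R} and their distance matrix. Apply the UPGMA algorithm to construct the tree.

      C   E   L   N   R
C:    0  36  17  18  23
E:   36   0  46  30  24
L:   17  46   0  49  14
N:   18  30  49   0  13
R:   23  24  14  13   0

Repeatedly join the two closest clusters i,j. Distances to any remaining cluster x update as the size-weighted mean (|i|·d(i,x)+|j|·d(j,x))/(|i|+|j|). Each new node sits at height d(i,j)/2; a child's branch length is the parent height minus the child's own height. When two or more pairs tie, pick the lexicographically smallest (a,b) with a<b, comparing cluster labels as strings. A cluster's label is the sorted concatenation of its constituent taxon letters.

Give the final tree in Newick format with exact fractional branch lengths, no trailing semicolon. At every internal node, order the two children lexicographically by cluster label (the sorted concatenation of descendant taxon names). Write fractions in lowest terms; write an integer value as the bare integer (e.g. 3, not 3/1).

iteration 1: select N,R (d=13); attach at lengths (13/2, 13/2); label the merged cluster NR
  updated: d(C,NR)=41/2, d(E,NR)=27, d(L,NR)=63/2
iteration 2: select C,L (d=17); attach at lengths (17/2, 17/2); label the merged cluster CL
  updated: d(CL,E)=41, d(CL,NR)=26
iteration 3: select CL,NR (d=26); attach at lengths (9/2, 13/2); label the merged cluster CLNR
  updated: d(CLNR,E)=34
iteration 4: select CLNR,E (d=34); attach at lengths (4, 17); label the merged cluster CELNR
final tree: (((C:17/2,L:17/2):9/2,(N:13/2,R:13/2):13/2):4,E:17)
total length: 62

(((C:17/2,L:17/2):9/2,(N:13/2,R:13/2):13/2):4,E:17)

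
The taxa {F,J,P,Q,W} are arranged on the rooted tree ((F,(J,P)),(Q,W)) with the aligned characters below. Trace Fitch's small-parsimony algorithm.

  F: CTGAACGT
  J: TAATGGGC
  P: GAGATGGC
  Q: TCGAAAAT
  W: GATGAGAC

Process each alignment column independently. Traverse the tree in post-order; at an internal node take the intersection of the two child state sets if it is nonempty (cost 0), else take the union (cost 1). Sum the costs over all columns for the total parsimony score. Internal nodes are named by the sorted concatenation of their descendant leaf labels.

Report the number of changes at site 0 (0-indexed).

JP@0: {T} ∪ {G} = {G,T} (union, +1)
FJP@0: {C} ∪ {G,T} = {C,G,T} (union, +1)
QW@0: {T} ∪ {G} = {G,T} (union, +1)
FJPQW@0: {C,G,T} ∩ {G,T} = {G,T} (intersection, +0)
JP@1: {A} ∩ {A} = {A} (intersection, +0)
FJP@1: {T} ∪ {A} = {A,T} (union, +1)
QW@1: {C} ∪ {A} = {A,C} (union, +1)
FJPQW@1: {A,T} ∩ {A,C} = {A} (intersection, +0)
JP@2: {A} ∪ {G} = {A,G} (union, +1)
FJP@2: {G} ∩ {A,G} = {G} (intersection, +0)
QW@2: {G} ∪ {T} = {G,T} (union, +1)
FJPQW@2: {G} ∩ {G,T} = {G} (intersection, +0)
JP@3: {T} ∪ {A} = {A,T} (union, +1)
FJP@3: {A} ∩ {A,T} = {A} (intersection, +0)
QW@3: {A} ∪ {G} = {A,G} (union, +1)
FJPQW@3: {A} ∩ {A,G} = {A} (intersection, +0)
JP@4: {G} ∪ {T} = {G,T} (union, +1)
FJP@4: {A} ∪ {G,T} = {A,G,T} (union, +1)
QW@4: {A} ∩ {A} = {A} (intersection, +0)
FJPQW@4: {A,G,T} ∩ {A} = {A} (intersection, +0)
JP@5: {G} ∩ {G} = {G} (intersection, +0)
FJP@5: {C} ∪ {G} = {C,G} (union, +1)
QW@5: {A} ∪ {G} = {A,G} (union, +1)
FJPQW@5: {C,G} ∩ {A,G} = {G} (intersection, +0)
JP@6: {G} ∩ {G} = {G} (intersection, +0)
FJP@6: {G} ∩ {G} = {G} (intersection, +0)
QW@6: {A} ∩ {A} = {A} (intersection, +0)
FJPQW@6: {G} ∪ {A} = {A,G} (union, +1)
JP@7: {C} ∩ {C} = {C} (intersection, +0)
FJP@7: {T} ∪ {C} = {C,T} (union, +1)
QW@7: {T} ∪ {C} = {C,T} (union, +1)
FJPQW@7: {C,T} ∩ {C,T} = {C,T} (intersection, +0)
per-site changes: [3, 2, 2, 2, 2, 2, 1, 2]; total = 16

3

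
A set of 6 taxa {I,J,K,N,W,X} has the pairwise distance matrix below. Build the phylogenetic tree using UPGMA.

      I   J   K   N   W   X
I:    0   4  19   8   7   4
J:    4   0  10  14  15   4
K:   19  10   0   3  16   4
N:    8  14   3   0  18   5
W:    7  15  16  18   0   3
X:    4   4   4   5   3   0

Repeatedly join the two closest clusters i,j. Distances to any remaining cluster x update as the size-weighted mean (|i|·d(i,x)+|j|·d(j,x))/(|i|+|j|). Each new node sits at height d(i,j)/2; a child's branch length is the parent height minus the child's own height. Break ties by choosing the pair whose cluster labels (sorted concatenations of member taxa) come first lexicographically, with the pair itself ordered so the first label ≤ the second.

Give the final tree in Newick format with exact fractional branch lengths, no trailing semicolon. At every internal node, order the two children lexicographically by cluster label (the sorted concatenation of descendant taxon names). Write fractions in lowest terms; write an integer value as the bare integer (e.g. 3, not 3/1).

(((I:2,J:2):7/4,(W:3/2,X:3/2):9/4):17/8,(K:3/2,N:3/2):35/8)

iteration 1: select K,N (d=3); attach at lengths (3/2, 3/2); label the merged cluster KN
  updated: d(I,KN)=27/2, d(J,KN)=12, d(KN,W)=17, d(KN,X)=9/2
iteration 2: select W,X (d=3); attach at lengths (3/2, 3/2); label the merged cluster WX
  updated: d(I,WX)=11/2, d(J,WX)=19/2, d(KN,WX)=43/4
iteration 3: select I,J (d=4); attach at lengths (2, 2); label the merged cluster IJ
  updated: d(IJ,KN)=51/4, d(IJ,WX)=15/2
iteration 4: select IJ,WX (d=15/2); attach at lengths (7/4, 9/4); label the merged cluster IJWX
  updated: d(IJWX,KN)=47/4
iteration 5: select IJWX,KN (d=47/4); attach at lengths (17/8, 35/8); label the merged cluster IJKNWX
final tree: (((I:2,J:2):7/4,(W:3/2,X:3/2):9/4):17/8,(K:3/2,N:3/2):35/8)
total length: 41/2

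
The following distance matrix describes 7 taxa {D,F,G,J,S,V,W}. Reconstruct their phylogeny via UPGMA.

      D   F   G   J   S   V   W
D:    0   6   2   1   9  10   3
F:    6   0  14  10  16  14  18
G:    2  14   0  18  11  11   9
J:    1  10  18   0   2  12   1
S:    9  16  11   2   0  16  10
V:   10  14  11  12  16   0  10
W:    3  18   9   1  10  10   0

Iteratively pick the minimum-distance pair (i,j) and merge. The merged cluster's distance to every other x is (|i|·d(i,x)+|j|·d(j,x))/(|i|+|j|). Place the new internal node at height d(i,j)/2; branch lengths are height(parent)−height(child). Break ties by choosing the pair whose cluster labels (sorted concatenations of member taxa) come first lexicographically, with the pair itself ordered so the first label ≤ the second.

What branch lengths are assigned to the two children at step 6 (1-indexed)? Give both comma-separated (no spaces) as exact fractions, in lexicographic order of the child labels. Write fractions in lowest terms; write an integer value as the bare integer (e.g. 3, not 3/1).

3/5,13/2

iteration 1: select D,J (d=1); attach at lengths (1/2, 1/2); label the merged cluster DJ
  updated: d(DJ,F)=8, d(DJ,G)=10, d(DJ,S)=11/2, d(DJ,V)=11, d(DJ,W)=2
iteration 2: select DJ,W (d=2); attach at lengths (1/2, 1); label the merged cluster DJW
  updated: d(DJW,F)=34/3, d(DJW,G)=29/3, d(DJW,S)=7, d(DJW,V)=32/3
iteration 3: select DJW,S (d=7); attach at lengths (5/2, 7/2); label the merged cluster DJSW
  updated: d(DJSW,F)=25/2, d(DJSW,G)=10, d(DJSW,V)=12
iteration 4: select DJSW,G (d=10); attach at lengths (3/2, 5); label the merged cluster DGJSW
  updated: d(DGJSW,F)=64/5, d(DGJSW,V)=59/5
iteration 5: select DGJSW,V (d=59/5); attach at lengths (9/10, 59/10); label the merged cluster DGJSVW
  updated: d(DGJSVW,F)=13
iteration 6: select DGJSVW,F (d=13); attach at lengths (3/5, 13/2); label the merged cluster DFGJSVW
final tree: ((((((D:1/2,J:1/2):1/2,W:1):5/2,S:7/2):3/2,G:5):9/10,V:59/10):3/5,F:13/2)
total length: 289/10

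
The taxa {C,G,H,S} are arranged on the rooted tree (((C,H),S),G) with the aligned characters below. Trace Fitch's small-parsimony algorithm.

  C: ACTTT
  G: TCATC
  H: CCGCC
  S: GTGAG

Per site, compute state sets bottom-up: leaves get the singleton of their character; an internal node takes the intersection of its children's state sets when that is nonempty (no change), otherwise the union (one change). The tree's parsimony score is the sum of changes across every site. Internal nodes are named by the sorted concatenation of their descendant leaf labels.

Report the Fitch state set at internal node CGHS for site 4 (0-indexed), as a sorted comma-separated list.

site 0, node CH: C={A} ∪ H={C} → {A,C} (+1)
site 0, node CHS: CH={A,C} ∪ S={G} → {A,C,G} (+1)
site 0, node CGHS: CHS={A,C,G} ∪ G={T} → {A,C,G,T} (+1)
site 1, node CH: C={C} ∩ H={C} → {C} (+0)
site 1, node CHS: CH={C} ∪ S={T} → {C,T} (+1)
site 1, node CGHS: CHS={C,T} ∩ G={C} → {C} (+0)
site 2, node CH: C={T} ∪ H={G} → {G,T} (+1)
site 2, node CHS: CH={G,T} ∩ S={G} → {G} (+0)
site 2, node CGHS: CHS={G} ∪ G={A} → {A,G} (+1)
site 3, node CH: C={T} ∪ H={C} → {C,T} (+1)
site 3, node CHS: CH={C,T} ∪ S={A} → {A,C,T} (+1)
site 3, node CGHS: CHS={A,C,T} ∩ G={T} → {T} (+0)
site 4, node CH: C={T} ∪ H={C} → {C,T} (+1)
site 4, node CHS: CH={C,T} ∪ S={G} → {C,G,T} (+1)
site 4, node CGHS: CHS={C,G,T} ∩ G={C} → {C} (+0)
per-site changes: [3, 1, 2, 2, 2]; total = 10

C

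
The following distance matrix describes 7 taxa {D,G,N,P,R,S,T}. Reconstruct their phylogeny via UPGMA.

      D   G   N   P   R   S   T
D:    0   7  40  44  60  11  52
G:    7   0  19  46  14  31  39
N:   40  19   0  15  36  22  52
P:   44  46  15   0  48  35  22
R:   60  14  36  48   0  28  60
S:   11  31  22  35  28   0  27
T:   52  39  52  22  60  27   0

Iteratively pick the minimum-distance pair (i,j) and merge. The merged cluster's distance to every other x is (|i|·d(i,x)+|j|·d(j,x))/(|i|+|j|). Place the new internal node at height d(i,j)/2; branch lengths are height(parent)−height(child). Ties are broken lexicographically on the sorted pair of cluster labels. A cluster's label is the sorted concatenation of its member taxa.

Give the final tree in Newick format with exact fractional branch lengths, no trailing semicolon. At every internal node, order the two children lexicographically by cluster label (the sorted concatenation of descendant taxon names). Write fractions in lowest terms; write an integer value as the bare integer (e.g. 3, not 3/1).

1. join D+G (d=7) ⇒ DG; edges |D|=7/2, |G|=7/2
  updated: d(DG,N)=59/2, d(DG,P)=45, d(DG,R)=37, d(DG,S)=21, d(DG,T)=91/2
2. join N+P (d=15) ⇒ NP; edges |N|=15/2, |P|=15/2
  updated: d(DG,NP)=149/4, d(NP,R)=42, d(NP,S)=57/2, d(NP,T)=37
3. join DG+S (d=21) ⇒ DGS; edges |DG|=7, |S|=21/2
  updated: d(DGS,NP)=103/3, d(DGS,R)=34, d(DGS,T)=118/3
4. join DGS+R (d=34) ⇒ DGRS; edges |DGS|=13/2, |R|=17
  updated: d(DGRS,NP)=145/4, d(DGRS,T)=89/2
5. join DGRS+NP (d=145/4) ⇒ DGNPRS; edges |DGRS|=9/8, |NP|=85/8
  updated: d(DGNPRS,T)=42
6. join DGNPRS+T (d=42) ⇒ DGNPRST; edges |DGNPRS|=23/8, |T|=21
final tree: (((((D:7/2,G:7/2):7,S:21/2):13/2,R:17):9/8,(N:15/2,P:15/2):85/8):23/8,T:21)
total length: 789/8

(((((D:7/2,G:7/2):7,S:21/2):13/2,R:17):9/8,(N:15/2,P:15/2):85/8):23/8,T:21)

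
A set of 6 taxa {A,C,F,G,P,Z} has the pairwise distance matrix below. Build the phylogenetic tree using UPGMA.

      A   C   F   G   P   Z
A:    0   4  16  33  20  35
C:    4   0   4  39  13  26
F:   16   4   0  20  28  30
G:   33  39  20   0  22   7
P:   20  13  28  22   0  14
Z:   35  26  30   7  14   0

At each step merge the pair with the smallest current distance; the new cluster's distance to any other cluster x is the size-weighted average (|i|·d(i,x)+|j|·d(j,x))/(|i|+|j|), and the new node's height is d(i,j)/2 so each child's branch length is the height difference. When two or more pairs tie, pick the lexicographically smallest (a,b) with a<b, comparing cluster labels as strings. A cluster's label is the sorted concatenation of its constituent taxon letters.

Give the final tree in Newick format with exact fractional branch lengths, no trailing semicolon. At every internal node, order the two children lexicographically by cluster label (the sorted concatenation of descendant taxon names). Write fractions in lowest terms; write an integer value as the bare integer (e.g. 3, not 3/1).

1. join A+C (d=4) ⇒ AC; edges |A|=2, |C|=2
  updated: d(AC,F)=10, d(AC,G)=36, d(AC,P)=33/2, d(AC,Z)=61/2
2. join G+Z (d=7) ⇒ GZ; edges |G|=7/2, |Z|=7/2
  updated: d(AC,GZ)=133/4, d(F,GZ)=25, d(GZ,P)=18
3. join AC+F (d=10) ⇒ ACF; edges |AC|=3, |F|=5
  updated: d(ACF,GZ)=61/2, d(ACF,P)=61/3
4. join GZ+P (d=18) ⇒ GPZ; edges |GZ|=11/2, |P|=9
  updated: d(ACF,GPZ)=244/9
5. join ACF+GPZ (d=244/9) ⇒ ACFGPZ; edges |ACF|=77/9, |GPZ|=41/9
final tree: (((A:2,C:2):3,F:5):77/9,((G:7/2,Z:7/2):11/2,P:9):41/9)
total length: 839/18

(((A:2,C:2):3,F:5):77/9,((G:7/2,Z:7/2):11/2,P:9):41/9)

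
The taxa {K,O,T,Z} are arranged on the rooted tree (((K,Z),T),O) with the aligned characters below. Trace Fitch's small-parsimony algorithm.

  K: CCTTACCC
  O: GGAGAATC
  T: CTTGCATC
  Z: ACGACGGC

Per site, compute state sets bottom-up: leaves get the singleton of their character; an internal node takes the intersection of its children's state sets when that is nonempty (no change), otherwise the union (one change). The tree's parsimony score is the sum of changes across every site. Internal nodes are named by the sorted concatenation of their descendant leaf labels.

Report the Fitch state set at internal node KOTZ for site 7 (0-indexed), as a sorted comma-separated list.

C

site 0, node KZ: K={C} ∪ Z={A} → {A,C} (+1)
site 0, node KTZ: KZ={A,C} ∩ T={C} → {C} (+0)
site 0, node KOTZ: KTZ={C} ∪ O={G} → {C,G} (+1)
site 1, node KZ: K={C} ∩ Z={C} → {C} (+0)
site 1, node KTZ: KZ={C} ∪ T={T} → {C,T} (+1)
site 1, node KOTZ: KTZ={C,T} ∪ O={G} → {C,G,T} (+1)
site 2, node KZ: K={T} ∪ Z={G} → {G,T} (+1)
site 2, node KTZ: KZ={G,T} ∩ T={T} → {T} (+0)
site 2, node KOTZ: KTZ={T} ∪ O={A} → {A,T} (+1)
site 3, node KZ: K={T} ∪ Z={A} → {A,T} (+1)
site 3, node KTZ: KZ={A,T} ∪ T={G} → {A,G,T} (+1)
site 3, node KOTZ: KTZ={A,G,T} ∩ O={G} → {G} (+0)
site 4, node KZ: K={A} ∪ Z={C} → {A,C} (+1)
site 4, node KTZ: KZ={A,C} ∩ T={C} → {C} (+0)
site 4, node KOTZ: KTZ={C} ∪ O={A} → {A,C} (+1)
site 5, node KZ: K={C} ∪ Z={G} → {C,G} (+1)
site 5, node KTZ: KZ={C,G} ∪ T={A} → {A,C,G} (+1)
site 5, node KOTZ: KTZ={A,C,G} ∩ O={A} → {A} (+0)
site 6, node KZ: K={C} ∪ Z={G} → {C,G} (+1)
site 6, node KTZ: KZ={C,G} ∪ T={T} → {C,G,T} (+1)
site 6, node KOTZ: KTZ={C,G,T} ∩ O={T} → {T} (+0)
site 7, node KZ: K={C} ∩ Z={C} → {C} (+0)
site 7, node KTZ: KZ={C} ∩ T={C} → {C} (+0)
site 7, node KOTZ: KTZ={C} ∩ O={C} → {C} (+0)
per-site changes: [2, 2, 2, 2, 2, 2, 2, 0]; total = 14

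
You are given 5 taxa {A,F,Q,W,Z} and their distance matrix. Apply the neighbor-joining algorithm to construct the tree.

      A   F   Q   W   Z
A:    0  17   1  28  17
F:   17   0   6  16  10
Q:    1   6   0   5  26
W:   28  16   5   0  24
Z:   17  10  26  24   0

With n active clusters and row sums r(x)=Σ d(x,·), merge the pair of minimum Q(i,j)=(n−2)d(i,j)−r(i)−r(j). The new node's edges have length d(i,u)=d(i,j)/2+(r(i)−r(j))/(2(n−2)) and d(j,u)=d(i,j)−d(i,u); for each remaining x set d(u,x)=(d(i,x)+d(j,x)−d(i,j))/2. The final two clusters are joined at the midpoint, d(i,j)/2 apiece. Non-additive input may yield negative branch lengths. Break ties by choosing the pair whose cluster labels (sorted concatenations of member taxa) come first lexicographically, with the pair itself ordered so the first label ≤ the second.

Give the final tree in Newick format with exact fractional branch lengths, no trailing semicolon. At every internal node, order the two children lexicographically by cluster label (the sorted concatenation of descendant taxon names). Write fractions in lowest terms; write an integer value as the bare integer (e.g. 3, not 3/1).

1. join A+Q (d=1, Q=-98) ⇒ AQ; edges |A|=14/3, |Q|=-11/3
  updated: d(AQ,F)=11, d(AQ,W)=16, d(AQ,Z)=21
2. join AQ+W (d=16, Q=-72) ⇒ AQW; edges |AQ|=6, |W|=10
  updated: d(AQW,F)=11/2, d(AQW,Z)=29/2
3. join AQW+F (d=11/2, Q=-30) ⇒ AFQW; edges |AQW|=5, |F|=1/2
  updated: d(AFQW,Z)=19/2
4. join AFQW+Z (d=19/2) ⇒ AFQWZ; edges |AFQW|=19/4, |Z|=19/4
final tree: ((((A:14/3,Q:-11/3):6,W:10):5,F:1/2):19/4,Z:19/4)
total length: 32

((((A:14/3,Q:-11/3):6,W:10):5,F:1/2):19/4,Z:19/4)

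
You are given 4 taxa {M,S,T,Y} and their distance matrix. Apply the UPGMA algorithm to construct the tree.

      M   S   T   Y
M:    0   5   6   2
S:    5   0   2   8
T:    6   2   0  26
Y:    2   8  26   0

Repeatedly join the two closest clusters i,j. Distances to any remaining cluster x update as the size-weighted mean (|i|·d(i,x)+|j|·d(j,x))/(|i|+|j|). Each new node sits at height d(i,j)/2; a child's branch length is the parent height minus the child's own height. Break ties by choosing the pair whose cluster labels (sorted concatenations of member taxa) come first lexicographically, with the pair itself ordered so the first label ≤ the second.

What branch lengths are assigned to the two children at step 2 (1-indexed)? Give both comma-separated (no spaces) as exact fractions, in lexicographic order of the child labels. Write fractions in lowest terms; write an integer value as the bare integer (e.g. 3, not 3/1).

1,1

iteration 1: select M,Y (d=2); attach at lengths (1, 1); label the merged cluster MY
  updated: d(MY,S)=13/2, d(MY,T)=16
iteration 2: select S,T (d=2); attach at lengths (1, 1); label the merged cluster ST
  updated: d(MY,ST)=45/4
iteration 3: select MY,ST (d=45/4); attach at lengths (37/8, 37/8); label the merged cluster MSTY
final tree: ((M:1,Y:1):37/8,(S:1,T:1):37/8)
total length: 53/4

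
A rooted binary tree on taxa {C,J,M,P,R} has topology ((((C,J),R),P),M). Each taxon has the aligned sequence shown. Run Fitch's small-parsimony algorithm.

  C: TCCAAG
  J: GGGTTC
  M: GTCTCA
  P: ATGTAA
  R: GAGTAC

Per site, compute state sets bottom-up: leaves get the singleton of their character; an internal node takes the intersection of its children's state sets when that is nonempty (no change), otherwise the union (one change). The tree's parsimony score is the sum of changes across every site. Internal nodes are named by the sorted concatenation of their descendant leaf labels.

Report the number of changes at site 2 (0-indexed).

CJ@0: {T} ∪ {G} = {G,T} (union, +1)
CJR@0: {G,T} ∩ {G} = {G} (intersection, +0)
CJPR@0: {G} ∪ {A} = {A,G} (union, +1)
CJMPR@0: {A,G} ∩ {G} = {G} (intersection, +0)
CJ@1: {C} ∪ {G} = {C,G} (union, +1)
CJR@1: {C,G} ∪ {A} = {A,C,G} (union, +1)
CJPR@1: {A,C,G} ∪ {T} = {A,C,G,T} (union, +1)
CJMPR@1: {A,C,G,T} ∩ {T} = {T} (intersection, +0)
CJ@2: {C} ∪ {G} = {C,G} (union, +1)
CJR@2: {C,G} ∩ {G} = {G} (intersection, +0)
CJPR@2: {G} ∩ {G} = {G} (intersection, +0)
CJMPR@2: {G} ∪ {C} = {C,G} (union, +1)
CJ@3: {A} ∪ {T} = {A,T} (union, +1)
CJR@3: {A,T} ∩ {T} = {T} (intersection, +0)
CJPR@3: {T} ∩ {T} = {T} (intersection, +0)
CJMPR@3: {T} ∩ {T} = {T} (intersection, +0)
CJ@4: {A} ∪ {T} = {A,T} (union, +1)
CJR@4: {A,T} ∩ {A} = {A} (intersection, +0)
CJPR@4: {A} ∩ {A} = {A} (intersection, +0)
CJMPR@4: {A} ∪ {C} = {A,C} (union, +1)
CJ@5: {G} ∪ {C} = {C,G} (union, +1)
CJR@5: {C,G} ∩ {C} = {C} (intersection, +0)
CJPR@5: {C} ∪ {A} = {A,C} (union, +1)
CJMPR@5: {A,C} ∩ {A} = {A} (intersection, +0)
per-site changes: [2, 3, 2, 1, 2, 2]; total = 12

2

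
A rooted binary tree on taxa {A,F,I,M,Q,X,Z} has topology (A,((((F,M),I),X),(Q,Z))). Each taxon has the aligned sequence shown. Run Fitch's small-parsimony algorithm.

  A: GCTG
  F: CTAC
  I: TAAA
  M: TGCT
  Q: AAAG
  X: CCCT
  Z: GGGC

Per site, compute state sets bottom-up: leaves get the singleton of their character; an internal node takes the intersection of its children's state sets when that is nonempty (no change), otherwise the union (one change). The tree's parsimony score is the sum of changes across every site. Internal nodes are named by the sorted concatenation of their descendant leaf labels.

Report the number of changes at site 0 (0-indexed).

FM@0: {C} ∪ {T} = {C,T} (union, +1)
FIM@0: {C,T} ∩ {T} = {T} (intersection, +0)
FIMX@0: {T} ∪ {C} = {C,T} (union, +1)
QZ@0: {A} ∪ {G} = {A,G} (union, +1)
FIMQXZ@0: {C,T} ∪ {A,G} = {A,C,G,T} (union, +1)
AFIMQXZ@0: {G} ∩ {A,C,G,T} = {G} (intersection, +0)
FM@1: {T} ∪ {G} = {G,T} (union, +1)
FIM@1: {G,T} ∪ {A} = {A,G,T} (union, +1)
FIMX@1: {A,G,T} ∪ {C} = {A,C,G,T} (union, +1)
QZ@1: {A} ∪ {G} = {A,G} (union, +1)
FIMQXZ@1: {A,C,G,T} ∩ {A,G} = {A,G} (intersection, +0)
AFIMQXZ@1: {C} ∪ {A,G} = {A,C,G} (union, +1)
FM@2: {A} ∪ {C} = {A,C} (union, +1)
FIM@2: {A,C} ∩ {A} = {A} (intersection, +0)
FIMX@2: {A} ∪ {C} = {A,C} (union, +1)
QZ@2: {A} ∪ {G} = {A,G} (union, +1)
FIMQXZ@2: {A,C} ∩ {A,G} = {A} (intersection, +0)
AFIMQXZ@2: {T} ∪ {A} = {A,T} (union, +1)
FM@3: {C} ∪ {T} = {C,T} (union, +1)
FIM@3: {C,T} ∪ {A} = {A,C,T} (union, +1)
FIMX@3: {A,C,T} ∩ {T} = {T} (intersection, +0)
QZ@3: {G} ∪ {C} = {C,G} (union, +1)
FIMQXZ@3: {T} ∪ {C,G} = {C,G,T} (union, +1)
AFIMQXZ@3: {G} ∩ {C,G,T} = {G} (intersection, +0)
per-site changes: [4, 5, 4, 4]; total = 17

4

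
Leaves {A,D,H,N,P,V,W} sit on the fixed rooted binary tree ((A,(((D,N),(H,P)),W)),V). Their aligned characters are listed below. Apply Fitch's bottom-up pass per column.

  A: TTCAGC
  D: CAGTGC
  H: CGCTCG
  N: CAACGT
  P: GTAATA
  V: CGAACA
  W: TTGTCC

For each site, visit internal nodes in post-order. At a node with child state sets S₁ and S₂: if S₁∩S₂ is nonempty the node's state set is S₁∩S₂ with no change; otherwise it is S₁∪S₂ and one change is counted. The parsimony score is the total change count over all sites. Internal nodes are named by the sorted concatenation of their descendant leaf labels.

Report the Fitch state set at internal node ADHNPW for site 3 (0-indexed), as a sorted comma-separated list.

[col 0] DN: children D:{C}, N:{C} ∩→ {C}; cost 0
[col 0] HP: children H:{C}, P:{G} ∪→ {C,G}; cost 1
[col 0] DHNP: children DN:{C}, HP:{C,G} ∩→ {C}; cost 0
[col 0] DHNPW: children DHNP:{C}, W:{T} ∪→ {C,T}; cost 1
[col 0] ADHNPW: children A:{T}, DHNPW:{C,T} ∩→ {T}; cost 0
[col 0] ADHNPVW: children ADHNPW:{T}, V:{C} ∪→ {C,T}; cost 1
[col 1] DN: children D:{A}, N:{A} ∩→ {A}; cost 0
[col 1] HP: children H:{G}, P:{T} ∪→ {G,T}; cost 1
[col 1] DHNP: children DN:{A}, HP:{G,T} ∪→ {A,G,T}; cost 1
[col 1] DHNPW: children DHNP:{A,G,T}, W:{T} ∩→ {T}; cost 0
[col 1] ADHNPW: children A:{T}, DHNPW:{T} ∩→ {T}; cost 0
[col 1] ADHNPVW: children ADHNPW:{T}, V:{G} ∪→ {G,T}; cost 1
[col 2] DN: children D:{G}, N:{A} ∪→ {A,G}; cost 1
[col 2] HP: children H:{C}, P:{A} ∪→ {A,C}; cost 1
[col 2] DHNP: children DN:{A,G}, HP:{A,C} ∩→ {A}; cost 0
[col 2] DHNPW: children DHNP:{A}, W:{G} ∪→ {A,G}; cost 1
[col 2] ADHNPW: children A:{C}, DHNPW:{A,G} ∪→ {A,C,G}; cost 1
[col 2] ADHNPVW: children ADHNPW:{A,C,G}, V:{A} ∩→ {A}; cost 0
[col 3] DN: children D:{T}, N:{C} ∪→ {C,T}; cost 1
[col 3] HP: children H:{T}, P:{A} ∪→ {A,T}; cost 1
[col 3] DHNP: children DN:{C,T}, HP:{A,T} ∩→ {T}; cost 0
[col 3] DHNPW: children DHNP:{T}, W:{T} ∩→ {T}; cost 0
[col 3] ADHNPW: children A:{A}, DHNPW:{T} ∪→ {A,T}; cost 1
[col 3] ADHNPVW: children ADHNPW:{A,T}, V:{A} ∩→ {A}; cost 0
[col 4] DN: children D:{G}, N:{G} ∩→ {G}; cost 0
[col 4] HP: children H:{C}, P:{T} ∪→ {C,T}; cost 1
[col 4] DHNP: children DN:{G}, HP:{C,T} ∪→ {C,G,T}; cost 1
[col 4] DHNPW: children DHNP:{C,G,T}, W:{C} ∩→ {C}; cost 0
[col 4] ADHNPW: children A:{G}, DHNPW:{C} ∪→ {C,G}; cost 1
[col 4] ADHNPVW: children ADHNPW:{C,G}, V:{C} ∩→ {C}; cost 0
[col 5] DN: children D:{C}, N:{T} ∪→ {C,T}; cost 1
[col 5] HP: children H:{G}, P:{A} ∪→ {A,G}; cost 1
[col 5] DHNP: children DN:{C,T}, HP:{A,G} ∪→ {A,C,G,T}; cost 1
[col 5] DHNPW: children DHNP:{A,C,G,T}, W:{C} ∩→ {C}; cost 0
[col 5] ADHNPW: children A:{C}, DHNPW:{C} ∩→ {C}; cost 0
[col 5] ADHNPVW: children ADHNPW:{C}, V:{A} ∪→ {A,C}; cost 1
per-site changes: [3, 3, 4, 3, 3, 4]; total = 20

A,T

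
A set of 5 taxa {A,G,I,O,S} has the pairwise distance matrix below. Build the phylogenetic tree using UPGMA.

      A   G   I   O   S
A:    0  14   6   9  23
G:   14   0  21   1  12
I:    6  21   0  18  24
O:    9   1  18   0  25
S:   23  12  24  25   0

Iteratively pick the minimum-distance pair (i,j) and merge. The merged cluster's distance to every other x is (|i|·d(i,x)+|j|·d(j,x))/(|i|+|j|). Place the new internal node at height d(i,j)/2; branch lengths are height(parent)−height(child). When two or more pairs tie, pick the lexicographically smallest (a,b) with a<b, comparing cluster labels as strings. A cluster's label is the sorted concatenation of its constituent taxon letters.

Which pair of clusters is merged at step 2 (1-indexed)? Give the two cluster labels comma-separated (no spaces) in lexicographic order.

iteration 1: select G,O (d=1); attach at lengths (1/2, 1/2); label the merged cluster GO
  updated: d(A,GO)=23/2, d(GO,I)=39/2, d(GO,S)=37/2
iteration 2: select A,I (d=6); attach at lengths (3, 3); label the merged cluster AI
  updated: d(AI,GO)=31/2, d(AI,S)=47/2
iteration 3: select AI,GO (d=31/2); attach at lengths (19/4, 29/4); label the merged cluster AGIO
  updated: d(AGIO,S)=21
iteration 4: select AGIO,S (d=21); attach at lengths (11/4, 21/2); label the merged cluster AGIOS
final tree: (((A:3,I:3):19/4,(G:1/2,O:1/2):29/4):11/4,S:21/2)
total length: 129/4

A,I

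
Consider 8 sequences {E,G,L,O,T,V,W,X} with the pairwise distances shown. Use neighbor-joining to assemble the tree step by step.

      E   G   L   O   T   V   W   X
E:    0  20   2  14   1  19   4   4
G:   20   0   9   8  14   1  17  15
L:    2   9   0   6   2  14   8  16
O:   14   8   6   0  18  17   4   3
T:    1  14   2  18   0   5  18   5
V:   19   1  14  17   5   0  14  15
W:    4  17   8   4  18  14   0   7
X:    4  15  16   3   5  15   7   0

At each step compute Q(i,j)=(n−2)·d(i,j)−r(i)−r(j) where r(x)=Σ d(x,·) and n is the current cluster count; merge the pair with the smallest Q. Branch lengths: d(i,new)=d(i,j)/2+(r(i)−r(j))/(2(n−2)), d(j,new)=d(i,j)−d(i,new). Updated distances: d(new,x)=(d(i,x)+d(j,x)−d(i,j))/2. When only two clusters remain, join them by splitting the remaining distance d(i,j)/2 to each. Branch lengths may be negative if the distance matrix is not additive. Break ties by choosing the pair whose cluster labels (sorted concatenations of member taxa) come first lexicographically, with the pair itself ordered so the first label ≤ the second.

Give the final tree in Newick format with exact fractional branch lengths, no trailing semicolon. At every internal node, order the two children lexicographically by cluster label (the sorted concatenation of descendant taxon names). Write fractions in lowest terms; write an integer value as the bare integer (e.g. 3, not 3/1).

iteration 1: select G,V (d=1, Q=-163); attach at lengths (5/12, 7/12); label the merged cluster GV
  updated: d(E,GV)=19, d(GV,L)=11, d(GV,O)=12, d(GV,T)=9, d(GV,W)=15, d(GV,X)=29/2
iteration 2: select O,W (d=4, Q=-93); attach at lengths (21/10, 19/10); label the merged cluster OW
  updated: d(E,OW)=7, d(GV,OW)=23/2, d(L,OW)=5, d(OW,T)=16, d(OW,X)=3
iteration 3: select OW,X (d=3, Q=-73); attach at lengths (3/2, 3/2); label the merged cluster OWX
  updated: d(E,OWX)=4, d(GV,OWX)=23/2, d(L,OWX)=9, d(OWX,T)=9
iteration 4: select GV,OWX (d=23/2, Q=-99/2); attach at lengths (103/12, 35/12); label the merged cluster GOVWX
  updated: d(E,GOVWX)=23/4, d(GOVWX,L)=17/4, d(GOVWX,T)=13/4
iteration 5: select E,L (d=2, Q=-13); attach at lengths (9/8, 7/8); label the merged cluster EL
  updated: d(EL,GOVWX)=4, d(EL,T)=1/2
iteration 6: select EL,GOVWX (d=4, Q=-31/4); attach at lengths (5/8, 27/8); label the merged cluster EGLOVWX
  updated: d(EGLOVWX,T)=-1/8
iteration 7: select EGLOVWX,T (d=-1/8); attach at lengths (-1/16, -1/16); label the merged cluster EGLOTVWX
final tree: (((E:9/8,L:7/8):5/8,((G:5/12,V:7/12):103/12,((O:21/10,W:19/10):3/2,X:3/2):35/12):27/8):-1/16,T:-1/16)
total length: 203/8

(((E:9/8,L:7/8):5/8,((G:5/12,V:7/12):103/12,((O:21/10,W:19/10):3/2,X:3/2):35/12):27/8):-1/16,T:-1/16)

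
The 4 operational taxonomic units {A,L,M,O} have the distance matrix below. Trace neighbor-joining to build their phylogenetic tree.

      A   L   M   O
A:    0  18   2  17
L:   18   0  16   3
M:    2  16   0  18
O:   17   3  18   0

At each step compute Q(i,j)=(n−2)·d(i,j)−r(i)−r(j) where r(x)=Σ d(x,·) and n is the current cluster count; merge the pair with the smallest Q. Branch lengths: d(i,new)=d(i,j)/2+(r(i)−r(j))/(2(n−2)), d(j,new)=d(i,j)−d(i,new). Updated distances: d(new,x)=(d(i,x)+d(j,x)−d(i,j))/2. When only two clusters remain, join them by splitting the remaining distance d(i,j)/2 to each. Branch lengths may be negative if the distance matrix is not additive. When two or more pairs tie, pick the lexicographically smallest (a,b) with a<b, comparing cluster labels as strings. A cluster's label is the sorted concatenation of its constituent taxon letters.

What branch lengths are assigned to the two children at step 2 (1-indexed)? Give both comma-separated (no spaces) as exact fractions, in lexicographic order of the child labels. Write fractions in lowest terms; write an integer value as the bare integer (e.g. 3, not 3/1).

59/4,5/4

step 1: merge (A,M) at d=2, Q=-69; branch lengths A→5/4, M→3/4; new cluster AM
  updated: d(AM,L)=16, d(AM,O)=33/2
step 2: merge (AM,L) at d=16, Q=-71/2; branch lengths AM→59/4, L→5/4; new cluster ALM
  updated: d(ALM,O)=7/4
step 3: merge (ALM,O) at d=7/4; branch lengths ALM→7/8, O→7/8; new cluster ALMO
final tree: (((A:5/4,M:3/4):59/4,L:5/4):7/8,O:7/8)
total length: 79/4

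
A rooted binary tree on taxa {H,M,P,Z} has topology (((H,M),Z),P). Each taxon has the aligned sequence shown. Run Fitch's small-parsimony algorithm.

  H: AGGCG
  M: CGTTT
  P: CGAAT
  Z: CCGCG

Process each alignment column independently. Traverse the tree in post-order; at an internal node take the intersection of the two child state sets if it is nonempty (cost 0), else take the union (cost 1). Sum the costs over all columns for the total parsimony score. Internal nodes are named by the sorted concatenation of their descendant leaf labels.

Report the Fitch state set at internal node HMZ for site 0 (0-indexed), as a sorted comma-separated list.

C

[col 0] HM: children H:{A}, M:{C} ∪→ {A,C}; cost 1
[col 0] HMZ: children HM:{A,C}, Z:{C} ∩→ {C}; cost 0
[col 0] HMPZ: children HMZ:{C}, P:{C} ∩→ {C}; cost 0
[col 1] HM: children H:{G}, M:{G} ∩→ {G}; cost 0
[col 1] HMZ: children HM:{G}, Z:{C} ∪→ {C,G}; cost 1
[col 1] HMPZ: children HMZ:{C,G}, P:{G} ∩→ {G}; cost 0
[col 2] HM: children H:{G}, M:{T} ∪→ {G,T}; cost 1
[col 2] HMZ: children HM:{G,T}, Z:{G} ∩→ {G}; cost 0
[col 2] HMPZ: children HMZ:{G}, P:{A} ∪→ {A,G}; cost 1
[col 3] HM: children H:{C}, M:{T} ∪→ {C,T}; cost 1
[col 3] HMZ: children HM:{C,T}, Z:{C} ∩→ {C}; cost 0
[col 3] HMPZ: children HMZ:{C}, P:{A} ∪→ {A,C}; cost 1
[col 4] HM: children H:{G}, M:{T} ∪→ {G,T}; cost 1
[col 4] HMZ: children HM:{G,T}, Z:{G} ∩→ {G}; cost 0
[col 4] HMPZ: children HMZ:{G}, P:{T} ∪→ {G,T}; cost 1
per-site changes: [1, 1, 2, 2, 2]; total = 8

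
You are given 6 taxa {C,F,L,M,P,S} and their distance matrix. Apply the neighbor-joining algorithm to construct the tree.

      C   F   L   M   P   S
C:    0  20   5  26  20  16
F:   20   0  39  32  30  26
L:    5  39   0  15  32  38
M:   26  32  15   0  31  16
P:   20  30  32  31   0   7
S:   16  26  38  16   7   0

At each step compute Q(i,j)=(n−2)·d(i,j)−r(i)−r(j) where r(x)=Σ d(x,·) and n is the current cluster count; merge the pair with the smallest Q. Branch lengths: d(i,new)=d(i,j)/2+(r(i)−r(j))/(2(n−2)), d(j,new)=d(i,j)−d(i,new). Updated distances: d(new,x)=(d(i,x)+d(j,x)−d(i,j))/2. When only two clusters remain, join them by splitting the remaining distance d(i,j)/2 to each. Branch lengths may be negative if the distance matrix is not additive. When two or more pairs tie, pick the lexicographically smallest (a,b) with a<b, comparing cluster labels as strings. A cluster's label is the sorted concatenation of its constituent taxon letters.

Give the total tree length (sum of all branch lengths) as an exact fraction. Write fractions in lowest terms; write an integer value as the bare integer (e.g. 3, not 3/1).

465/8

step 1: merge (C,L) at d=5, Q=-196; branch lengths C→-11/4, L→31/4; new cluster CL
  updated: d(CL,F)=27, d(CL,M)=18, d(CL,P)=47/2, d(CL,S)=49/2
step 2: merge (P,S) at d=7, Q=-144; branch lengths P→13/2, S→1/2; new cluster PS
  updated: d(CL,PS)=41/2, d(F,PS)=49/2, d(M,PS)=20
step 3: merge (CL,M) at d=18, Q=-199/2; branch lengths CL→63/8, M→81/8; new cluster CLM
  updated: d(CLM,F)=41/2, d(CLM,PS)=45/4
step 4: merge (CLM,F) at d=41/2, Q=-225/4; branch lengths CLM→29/8, F→135/8; new cluster CFLM
  updated: d(CFLM,PS)=61/8
step 5: merge (CFLM,PS) at d=61/8; branch lengths CFLM→61/16, PS→61/16; new cluster CFLMPS
final tree: ((((C:-11/4,L:31/4):63/8,M:81/8):29/8,F:135/8):61/16,(P:13/2,S:1/2):61/16)
total length: 465/8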